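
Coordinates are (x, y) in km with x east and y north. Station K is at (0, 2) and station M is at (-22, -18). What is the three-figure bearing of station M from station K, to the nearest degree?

228°

Δeast = -22 − 0 = -22.00; Δnorth = -18 − 2 = -20.00.
Bearing = atan2(Δeast, Δnorth) mod 360° = 227.73° ≈ 228°.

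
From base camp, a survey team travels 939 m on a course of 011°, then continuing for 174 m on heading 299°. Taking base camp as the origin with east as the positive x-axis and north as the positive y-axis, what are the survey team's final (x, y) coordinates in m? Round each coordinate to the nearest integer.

Leg 1 (011°, 939 m): east 939 sin 11° = 179.17, north 939 cos 11° = 921.75
Leg 2 (299°, 174 m): east 174 sin 299° = -152.18, north 174 cos 299° = 84.36
Summing: 26.99 m east, 1006.10 m north → (27, 1006).

(27, 1006)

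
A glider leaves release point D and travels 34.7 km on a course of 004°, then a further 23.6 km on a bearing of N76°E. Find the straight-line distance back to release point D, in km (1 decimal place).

47.6 km

Leg 1 (004°, 34.7 km): east 34.7 sin 4° = 2.42, north 34.7 cos 4° = 34.62
Leg 2 (N76°E, 23.6 km): east 23.6 sin 76° = 22.90, north 23.6 cos 76° = 5.71
Net: 25.32 east, 40.32 north. Distance = √((25.32)² + (40.32)²) = 47.615 km.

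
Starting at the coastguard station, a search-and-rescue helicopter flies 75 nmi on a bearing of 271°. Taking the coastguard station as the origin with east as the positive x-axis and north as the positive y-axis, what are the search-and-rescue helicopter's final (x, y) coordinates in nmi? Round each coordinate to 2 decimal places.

Leg 1 (271°, 75 nmi): east 75 sin 271° = -74.99, north 75 cos 271° = 1.31
Summing: -74.99 nmi east, 1.31 nmi north → (-74.99, 1.31).

(-74.99, 1.31)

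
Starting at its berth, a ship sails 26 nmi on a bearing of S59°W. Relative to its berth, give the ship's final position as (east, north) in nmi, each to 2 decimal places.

(-22.29, -13.39)

Leg 1 (S59°W, 26 nmi): east 26 sin 239° = -22.29, north 26 cos 239° = -13.39
Summing: -22.29 nmi east, -13.39 nmi north → (-22.29, -13.39).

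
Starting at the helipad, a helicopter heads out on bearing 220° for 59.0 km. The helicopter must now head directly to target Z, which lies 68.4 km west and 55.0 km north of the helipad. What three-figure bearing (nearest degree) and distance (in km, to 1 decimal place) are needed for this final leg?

343°, 104.7 km

Leg 1 (220°, 59.0 km): east 59.0 sin 220° = -37.92, north 59.0 cos 220° = -45.20
Current position: (-37.92, -45.20). Target: (-68.4, 55.0). Remaining: Δeast = -30.48, Δnorth = 100.20.
Bearing = atan2(-30.48, 100.20) mod 360° = 343.08°; distance = √((-30.48)² + (100.20)²) = 104.729 km.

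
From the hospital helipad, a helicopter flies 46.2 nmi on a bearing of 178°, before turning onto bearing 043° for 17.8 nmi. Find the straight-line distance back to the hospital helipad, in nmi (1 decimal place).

35.9 nmi

Leg 1 (178°, 46.2 nmi): east 46.2 sin 178° = 1.61, north 46.2 cos 178° = -46.17
Leg 2 (043°, 17.8 nmi): east 17.8 sin 43° = 12.14, north 17.8 cos 43° = 13.02
Net: 13.75 east, -33.15 north. Distance = √((13.75)² + (-33.15)²) = 35.893 nmi.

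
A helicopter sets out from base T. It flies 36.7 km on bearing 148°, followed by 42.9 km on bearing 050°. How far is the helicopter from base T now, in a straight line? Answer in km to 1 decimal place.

Leg 1 (148°, 36.7 km): east 36.7 sin 148° = 19.45, north 36.7 cos 148° = -31.12
Leg 2 (050°, 42.9 km): east 42.9 sin 50° = 32.86, north 42.9 cos 50° = 27.58
Net: 52.31 east, -3.55 north. Distance = √((52.31)² + (-3.55)²) = 52.432 km.

52.4 km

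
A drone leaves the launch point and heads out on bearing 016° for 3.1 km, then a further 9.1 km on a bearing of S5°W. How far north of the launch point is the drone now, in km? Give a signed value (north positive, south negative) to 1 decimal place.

Leg 1 (016°, 3.1 km): east 3.1 sin 16° = 0.85, north 3.1 cos 16° = 2.98
Leg 2 (S5°W, 9.1 km): east 9.1 sin 185° = -0.79, north 9.1 cos 185° = -9.07
Net north component: -6.09 km.

-6.1 km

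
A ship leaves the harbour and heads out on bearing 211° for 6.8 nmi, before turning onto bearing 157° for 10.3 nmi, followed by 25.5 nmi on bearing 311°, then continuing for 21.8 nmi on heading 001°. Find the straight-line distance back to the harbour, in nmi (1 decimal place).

29.6 nmi

Leg 1 (211°, 6.8 nmi): east 6.8 sin 211° = -3.50, north 6.8 cos 211° = -5.83
Leg 2 (157°, 10.3 nmi): east 10.3 sin 157° = 4.02, north 10.3 cos 157° = -9.48
Leg 3 (311°, 25.5 nmi): east 25.5 sin 311° = -19.25, north 25.5 cos 311° = 16.73
Leg 4 (001°, 21.8 nmi): east 21.8 sin 1° = 0.38, north 21.8 cos 1° = 21.80
Net: -18.34 east, 23.22 north. Distance = √((-18.34)² + (23.22)²) = 29.588 nmi.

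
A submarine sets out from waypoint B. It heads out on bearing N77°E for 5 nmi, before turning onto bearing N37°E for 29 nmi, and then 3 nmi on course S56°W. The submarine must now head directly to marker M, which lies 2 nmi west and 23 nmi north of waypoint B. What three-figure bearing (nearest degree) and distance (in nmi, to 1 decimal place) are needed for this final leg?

Leg 1 (N77°E, 5 nmi): east 5 sin 77° = 4.87, north 5 cos 77° = 1.12
Leg 2 (N37°E, 29 nmi): east 29 sin 37° = 17.45, north 29 cos 37° = 23.16
Leg 3 (S56°W, 3 nmi): east 3 sin 236° = -2.49, north 3 cos 236° = -1.68
Current position: (19.84, 22.61). Target: (-2, 23). Remaining: Δeast = -21.84, Δnorth = 0.39.
Bearing = atan2(-21.84, 0.39) mod 360° = 271.03°; distance = √((-21.84)² + (0.39)²) = 21.841 nmi.

271°, 21.8 nmi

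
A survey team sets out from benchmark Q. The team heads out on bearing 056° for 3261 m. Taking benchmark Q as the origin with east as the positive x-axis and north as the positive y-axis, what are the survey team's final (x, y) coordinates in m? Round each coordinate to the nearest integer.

(2703, 1824)

Leg 1 (056°, 3261 m): east 3261 sin 56° = 2703.49, north 3261 cos 56° = 1823.53
Summing: 2703.49 m east, 1823.53 m north → (2703, 1824).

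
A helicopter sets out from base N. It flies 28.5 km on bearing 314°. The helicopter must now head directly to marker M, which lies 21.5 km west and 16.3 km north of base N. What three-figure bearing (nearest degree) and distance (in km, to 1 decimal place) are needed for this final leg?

Leg 1 (314°, 28.5 km): east 28.5 sin 314° = -20.50, north 28.5 cos 314° = 19.80
Current position: (-20.50, 19.80). Target: (-21.5, 16.3). Remaining: Δeast = -1.00, Δnorth = -3.50.
Bearing = atan2(-1.00, -3.50) mod 360° = 195.94°; distance = √((-1.00)² + (-3.50)²) = 3.638 km.

196°, 3.6 km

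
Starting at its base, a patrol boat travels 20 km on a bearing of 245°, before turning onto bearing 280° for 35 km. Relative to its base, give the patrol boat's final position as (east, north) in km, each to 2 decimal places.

Leg 1 (245°, 20 km): east 20 sin 245° = -18.13, north 20 cos 245° = -8.45
Leg 2 (280°, 35 km): east 35 sin 280° = -34.47, north 35 cos 280° = 6.08
Summing: -52.59 km east, -2.37 km north → (-52.59, -2.37).

(-52.59, -2.37)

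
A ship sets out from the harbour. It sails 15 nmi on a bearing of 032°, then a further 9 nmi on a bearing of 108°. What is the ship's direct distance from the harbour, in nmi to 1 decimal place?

19.3 nmi

Leg 1 (032°, 15 nmi): east 15 sin 32° = 7.95, north 15 cos 32° = 12.72
Leg 2 (108°, 9 nmi): east 9 sin 108° = 8.56, north 9 cos 108° = -2.78
Net: 16.51 east, 9.94 north. Distance = √((16.51)² + (9.94)²) = 19.270 nmi.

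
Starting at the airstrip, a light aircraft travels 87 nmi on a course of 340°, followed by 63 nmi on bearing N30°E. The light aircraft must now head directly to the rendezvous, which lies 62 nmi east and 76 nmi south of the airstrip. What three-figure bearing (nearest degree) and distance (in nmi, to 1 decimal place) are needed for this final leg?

164°, 220.7 nmi

Leg 1 (340°, 87 nmi): east 87 sin 340° = -29.76, north 87 cos 340° = 81.75
Leg 2 (N30°E, 63 nmi): east 63 sin 30° = 31.50, north 63 cos 30° = 54.56
Current position: (1.74, 136.31). Target: (62, -76). Remaining: Δeast = 60.26, Δnorth = -212.31.
Bearing = atan2(60.26, -212.31) mod 360° = 164.16°; distance = √((60.26)² + (-212.31)²) = 220.698 nmi.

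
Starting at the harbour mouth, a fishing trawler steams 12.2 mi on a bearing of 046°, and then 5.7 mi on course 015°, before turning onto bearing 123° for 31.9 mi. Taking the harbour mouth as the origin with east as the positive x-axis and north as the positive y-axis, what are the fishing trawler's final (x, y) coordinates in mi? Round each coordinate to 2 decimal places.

Leg 1 (046°, 12.2 mi): east 12.2 sin 46° = 8.78, north 12.2 cos 46° = 8.47
Leg 2 (015°, 5.7 mi): east 5.7 sin 15° = 1.48, north 5.7 cos 15° = 5.51
Leg 3 (123°, 31.9 mi): east 31.9 sin 123° = 26.75, north 31.9 cos 123° = -17.37
Summing: 37.00 mi east, -3.39 mi north → (37.00, -3.39).

(37.00, -3.39)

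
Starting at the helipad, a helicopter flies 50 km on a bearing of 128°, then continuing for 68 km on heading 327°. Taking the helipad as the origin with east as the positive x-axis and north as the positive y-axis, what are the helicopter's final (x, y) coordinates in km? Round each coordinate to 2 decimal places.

Leg 1 (128°, 50 km): east 50 sin 128° = 39.40, north 50 cos 128° = -30.78
Leg 2 (327°, 68 km): east 68 sin 327° = -37.04, north 68 cos 327° = 57.03
Summing: 2.37 km east, 26.25 km north → (2.37, 26.25).

(2.37, 26.25)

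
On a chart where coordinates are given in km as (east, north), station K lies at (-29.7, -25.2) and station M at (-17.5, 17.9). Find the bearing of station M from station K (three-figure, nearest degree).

016°

Δeast = -17.5 − -29.7 = 12.20; Δnorth = 17.9 − -25.2 = 43.10.
Bearing = atan2(Δeast, Δnorth) mod 360° = 15.80° ≈ 016°.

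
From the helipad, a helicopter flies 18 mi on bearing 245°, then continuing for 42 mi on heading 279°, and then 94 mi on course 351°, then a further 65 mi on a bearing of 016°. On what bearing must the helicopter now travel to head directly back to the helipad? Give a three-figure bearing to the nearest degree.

Leg 1 (245°, 18 mi): east 18 sin 245° = -16.31, north 18 cos 245° = -7.61
Leg 2 (279°, 42 mi): east 42 sin 279° = -41.48, north 42 cos 279° = 6.57
Leg 3 (351°, 94 mi): east 94 sin 351° = -14.70, north 94 cos 351° = 92.84
Leg 4 (016°, 65 mi): east 65 sin 16° = 17.92, north 65 cos 16° = 62.48
Net displacement: -54.58 east, 154.29 north. Direction back to start is (54.58, -154.29): bearing = atan2(54.58, -154.29) mod 360° = 160.52° ≈ 161°.

161°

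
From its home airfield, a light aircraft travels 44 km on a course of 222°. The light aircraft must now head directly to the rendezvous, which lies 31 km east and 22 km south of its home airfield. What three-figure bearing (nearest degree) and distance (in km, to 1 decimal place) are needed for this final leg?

Leg 1 (222°, 44 km): east 44 sin 222° = -29.44, north 44 cos 222° = -32.70
Current position: (-29.44, -32.70). Target: (31, -22). Remaining: Δeast = 60.44, Δnorth = 10.70.
Bearing = atan2(60.44, 10.70) mod 360° = 79.96°; distance = √((60.44)² + (10.70)²) = 61.381 km.

080°, 61.4 km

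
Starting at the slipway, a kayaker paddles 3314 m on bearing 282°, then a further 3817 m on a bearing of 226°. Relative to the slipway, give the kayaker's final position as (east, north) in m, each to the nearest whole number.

(-5987, -1962)

Leg 1 (282°, 3314 m): east 3314 sin 282° = -3241.58, north 3314 cos 282° = 689.02
Leg 2 (226°, 3817 m): east 3817 sin 226° = -2745.72, north 3817 cos 226° = -2651.51
Summing: -5987.30 m east, -1962.49 m north → (-5987, -1962).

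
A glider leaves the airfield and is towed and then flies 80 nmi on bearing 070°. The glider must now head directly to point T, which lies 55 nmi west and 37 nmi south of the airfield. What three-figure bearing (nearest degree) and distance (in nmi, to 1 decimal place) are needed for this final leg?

244°, 145.2 nmi

Leg 1 (070°, 80 nmi): east 80 sin 70° = 75.18, north 80 cos 70° = 27.36
Current position: (75.18, 27.36). Target: (-55, -37). Remaining: Δeast = -130.18, Δnorth = -64.36.
Bearing = atan2(-130.18, -64.36) mod 360° = 243.69°; distance = √((-130.18)² + (-64.36)²) = 145.217 nmi.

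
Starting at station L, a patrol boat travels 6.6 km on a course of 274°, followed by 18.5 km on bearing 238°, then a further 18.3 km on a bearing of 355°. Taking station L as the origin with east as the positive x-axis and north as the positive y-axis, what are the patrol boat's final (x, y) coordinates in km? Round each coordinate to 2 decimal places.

(-23.87, 8.89)

Leg 1 (274°, 6.6 km): east 6.6 sin 274° = -6.58, north 6.6 cos 274° = 0.46
Leg 2 (238°, 18.5 km): east 18.5 sin 238° = -15.69, north 18.5 cos 238° = -9.80
Leg 3 (355°, 18.3 km): east 18.3 sin 355° = -1.59, north 18.3 cos 355° = 18.23
Summing: -23.87 km east, 8.89 km north → (-23.87, 8.89).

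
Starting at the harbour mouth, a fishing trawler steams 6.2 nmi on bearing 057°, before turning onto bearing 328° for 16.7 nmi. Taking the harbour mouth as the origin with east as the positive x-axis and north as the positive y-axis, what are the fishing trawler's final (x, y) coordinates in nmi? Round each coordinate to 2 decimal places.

Leg 1 (057°, 6.2 nmi): east 6.2 sin 57° = 5.20, north 6.2 cos 57° = 3.38
Leg 2 (328°, 16.7 nmi): east 16.7 sin 328° = -8.85, north 16.7 cos 328° = 14.16
Summing: -3.65 nmi east, 17.54 nmi north → (-3.65, 17.54).

(-3.65, 17.54)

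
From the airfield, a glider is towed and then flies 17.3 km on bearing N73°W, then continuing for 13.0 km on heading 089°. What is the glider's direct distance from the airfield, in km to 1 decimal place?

6.4 km

Leg 1 (N73°W, 17.3 km): east 17.3 sin 287° = -16.54, north 17.3 cos 287° = 5.06
Leg 2 (089°, 13.0 km): east 13.0 sin 89° = 13.00, north 13.0 cos 89° = 0.23
Net: -3.55 east, 5.28 north. Distance = √((-3.55)² + (5.28)²) = 6.364 km.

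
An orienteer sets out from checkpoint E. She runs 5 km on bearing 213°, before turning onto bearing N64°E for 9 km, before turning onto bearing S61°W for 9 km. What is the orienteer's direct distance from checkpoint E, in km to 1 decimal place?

5.2 km

Leg 1 (213°, 5 km): east 5 sin 213° = -2.72, north 5 cos 213° = -4.19
Leg 2 (N64°E, 9 km): east 9 sin 64° = 8.09, north 9 cos 64° = 3.95
Leg 3 (S61°W, 9 km): east 9 sin 241° = -7.87, north 9 cos 241° = -4.36
Net: -2.51 east, -4.61 north. Distance = √((-2.51)² + (-4.61)²) = 5.248 km.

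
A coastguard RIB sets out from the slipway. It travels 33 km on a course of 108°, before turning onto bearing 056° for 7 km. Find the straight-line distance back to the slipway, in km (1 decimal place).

37.7 km

Leg 1 (108°, 33 km): east 33 sin 108° = 31.38, north 33 cos 108° = -10.20
Leg 2 (056°, 7 km): east 7 sin 56° = 5.80, north 7 cos 56° = 3.91
Net: 37.19 east, -6.28 north. Distance = √((37.19)² + (-6.28)²) = 37.715 km.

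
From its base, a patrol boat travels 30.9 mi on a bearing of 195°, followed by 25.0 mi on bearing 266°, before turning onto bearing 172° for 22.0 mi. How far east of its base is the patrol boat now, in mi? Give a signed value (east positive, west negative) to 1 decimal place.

Leg 1 (195°, 30.9 mi): east 30.9 sin 195° = -8.00, north 30.9 cos 195° = -29.85
Leg 2 (266°, 25.0 mi): east 25.0 sin 266° = -24.94, north 25.0 cos 266° = -1.74
Leg 3 (172°, 22.0 mi): east 22.0 sin 172° = 3.06, north 22.0 cos 172° = -21.79
Net east component: -29.87 mi.

-29.9 mi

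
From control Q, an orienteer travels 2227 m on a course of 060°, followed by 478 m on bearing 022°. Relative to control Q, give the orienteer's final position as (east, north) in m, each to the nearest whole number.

Leg 1 (060°, 2227 m): east 2227 sin 60° = 1928.64, north 2227 cos 60° = 1113.50
Leg 2 (022°, 478 m): east 478 sin 22° = 179.06, north 478 cos 22° = 443.19
Summing: 2107.70 m east, 1556.69 m north → (2108, 1557).

(2108, 1557)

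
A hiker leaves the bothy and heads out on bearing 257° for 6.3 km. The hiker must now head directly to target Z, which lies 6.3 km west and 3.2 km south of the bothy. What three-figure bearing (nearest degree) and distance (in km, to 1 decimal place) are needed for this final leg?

185°, 1.8 km

Leg 1 (257°, 6.3 km): east 6.3 sin 257° = -6.14, north 6.3 cos 257° = -1.42
Current position: (-6.14, -1.42). Target: (-6.3, -3.2). Remaining: Δeast = -0.16, Δnorth = -1.78.
Bearing = atan2(-0.16, -1.78) mod 360° = 185.18°; distance = √((-0.16)² + (-1.78)²) = 1.790 km.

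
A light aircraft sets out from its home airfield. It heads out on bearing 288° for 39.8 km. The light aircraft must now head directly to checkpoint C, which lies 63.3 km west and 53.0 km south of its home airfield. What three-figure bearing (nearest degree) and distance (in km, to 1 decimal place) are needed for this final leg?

Leg 1 (288°, 39.8 km): east 39.8 sin 288° = -37.85, north 39.8 cos 288° = 12.30
Current position: (-37.85, 12.30). Target: (-63.3, -53.0). Remaining: Δeast = -25.45, Δnorth = -65.30.
Bearing = atan2(-25.45, -65.30) mod 360° = 201.29°; distance = √((-25.45)² + (-65.30)²) = 70.082 km.

201°, 70.1 km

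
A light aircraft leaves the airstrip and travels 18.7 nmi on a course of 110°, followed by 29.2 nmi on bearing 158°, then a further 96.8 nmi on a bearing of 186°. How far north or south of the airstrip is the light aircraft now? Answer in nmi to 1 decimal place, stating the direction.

129.7 nmi south

Leg 1 (110°, 18.7 nmi): east 18.7 sin 110° = 17.57, north 18.7 cos 110° = -6.40
Leg 2 (158°, 29.2 nmi): east 29.2 sin 158° = 10.94, north 29.2 cos 158° = -27.07
Leg 3 (186°, 96.8 nmi): east 96.8 sin 186° = -10.12, north 96.8 cos 186° = -96.27
Net north component: -129.74 nmi.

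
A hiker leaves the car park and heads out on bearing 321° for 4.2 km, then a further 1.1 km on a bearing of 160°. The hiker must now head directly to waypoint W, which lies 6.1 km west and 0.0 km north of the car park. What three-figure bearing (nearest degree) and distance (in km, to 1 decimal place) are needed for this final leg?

Leg 1 (321°, 4.2 km): east 4.2 sin 321° = -2.64, north 4.2 cos 321° = 3.26
Leg 2 (160°, 1.1 km): east 1.1 sin 160° = 0.38, north 1.1 cos 160° = -1.03
Current position: (-2.27, 2.23). Target: (-6.1, 0.0). Remaining: Δeast = -3.83, Δnorth = -2.23.
Bearing = atan2(-3.83, -2.23) mod 360° = 239.81°; distance = √((-3.83)² + (-2.23)²) = 4.435 km.

240°, 4.4 km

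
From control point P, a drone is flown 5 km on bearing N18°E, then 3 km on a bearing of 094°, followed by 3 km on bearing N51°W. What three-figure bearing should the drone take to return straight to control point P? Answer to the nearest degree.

Leg 1 (N18°E, 5 km): east 5 sin 18° = 1.55, north 5 cos 18° = 4.76
Leg 2 (094°, 3 km): east 3 sin 94° = 2.99, north 3 cos 94° = -0.21
Leg 3 (N51°W, 3 km): east 3 sin 309° = -2.33, north 3 cos 309° = 1.89
Net displacement: 2.21 east, 6.43 north. Direction back to start is (-2.21, -6.43): bearing = atan2(-2.21, -6.43) mod 360° = 198.93° ≈ 199°.

199°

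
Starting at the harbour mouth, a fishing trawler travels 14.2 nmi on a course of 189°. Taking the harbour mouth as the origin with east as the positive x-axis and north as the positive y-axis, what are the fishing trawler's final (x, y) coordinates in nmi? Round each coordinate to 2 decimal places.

(-2.22, -14.03)

Leg 1 (189°, 14.2 nmi): east 14.2 sin 189° = -2.22, north 14.2 cos 189° = -14.03
Summing: -2.22 nmi east, -14.03 nmi north → (-2.22, -14.03).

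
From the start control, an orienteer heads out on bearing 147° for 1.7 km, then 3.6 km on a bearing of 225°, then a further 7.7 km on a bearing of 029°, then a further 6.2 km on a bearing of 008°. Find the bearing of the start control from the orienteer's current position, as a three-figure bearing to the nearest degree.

198°

Leg 1 (147°, 1.7 km): east 1.7 sin 147° = 0.93, north 1.7 cos 147° = -1.43
Leg 2 (225°, 3.6 km): east 3.6 sin 225° = -2.55, north 3.6 cos 225° = -2.55
Leg 3 (029°, 7.7 km): east 7.7 sin 29° = 3.73, north 7.7 cos 29° = 6.73
Leg 4 (008°, 6.2 km): east 6.2 sin 8° = 0.86, north 6.2 cos 8° = 6.14
Net displacement: 2.98 east, 8.90 north. Direction back to start is (-2.98, -8.90): bearing = atan2(-2.98, -8.90) mod 360° = 198.48° ≈ 198°.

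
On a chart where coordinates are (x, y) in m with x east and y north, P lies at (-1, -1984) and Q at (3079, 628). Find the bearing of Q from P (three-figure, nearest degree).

050°

Δeast = 3079 − -1 = 3080.00; Δnorth = 628 − -1984 = 2612.00.
Bearing = atan2(Δeast, Δnorth) mod 360° = 49.70° ≈ 050°.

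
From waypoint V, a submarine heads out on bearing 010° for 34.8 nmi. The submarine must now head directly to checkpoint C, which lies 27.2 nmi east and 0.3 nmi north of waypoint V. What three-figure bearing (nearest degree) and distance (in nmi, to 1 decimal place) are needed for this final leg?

Leg 1 (010°, 34.8 nmi): east 34.8 sin 10° = 6.04, north 34.8 cos 10° = 34.27
Current position: (6.04, 34.27). Target: (27.2, 0.3). Remaining: Δeast = 21.16, Δnorth = -33.97.
Bearing = atan2(21.16, -33.97) mod 360° = 148.09°; distance = √((21.16)² + (-33.97)²) = 40.021 nmi.

148°, 40.0 nmi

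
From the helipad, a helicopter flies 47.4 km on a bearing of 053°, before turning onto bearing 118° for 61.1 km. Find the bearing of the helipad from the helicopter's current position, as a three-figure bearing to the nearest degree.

270°

Leg 1 (053°, 47.4 km): east 47.4 sin 53° = 37.86, north 47.4 cos 53° = 28.53
Leg 2 (118°, 61.1 km): east 61.1 sin 118° = 53.95, north 61.1 cos 118° = -28.68
Net displacement: 91.80 east, -0.16 north. Direction back to start is (-91.80, 0.16): bearing = atan2(-91.80, 0.16) mod 360° = 270.10° ≈ 270°.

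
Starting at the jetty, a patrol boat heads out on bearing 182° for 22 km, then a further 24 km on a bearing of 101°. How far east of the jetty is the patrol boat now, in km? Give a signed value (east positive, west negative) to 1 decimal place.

22.8 km

Leg 1 (182°, 22 km): east 22 sin 182° = -0.77, north 22 cos 182° = -21.99
Leg 2 (101°, 24 km): east 24 sin 101° = 23.56, north 24 cos 101° = -4.58
Net east component: 22.79 km.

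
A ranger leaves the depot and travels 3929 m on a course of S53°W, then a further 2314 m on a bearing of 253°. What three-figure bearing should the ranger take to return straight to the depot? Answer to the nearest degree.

060°

Leg 1 (S53°W, 3929 m): east 3929 sin 233° = -3137.84, north 3929 cos 233° = -2364.53
Leg 2 (253°, 2314 m): east 2314 sin 253° = -2212.89, north 2314 cos 253° = -676.55
Net displacement: -5350.73 east, -3041.08 north. Direction back to start is (5350.73, 3041.08): bearing = atan2(5350.73, 3041.08) mod 360° = 60.39° ≈ 060°.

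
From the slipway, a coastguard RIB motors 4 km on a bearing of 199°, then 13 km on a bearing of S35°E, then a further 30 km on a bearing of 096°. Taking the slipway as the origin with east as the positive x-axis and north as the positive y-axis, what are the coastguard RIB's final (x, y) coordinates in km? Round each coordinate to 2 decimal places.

Leg 1 (199°, 4 km): east 4 sin 199° = -1.30, north 4 cos 199° = -3.78
Leg 2 (S35°E, 13 km): east 13 sin 145° = 7.46, north 13 cos 145° = -10.65
Leg 3 (096°, 30 km): east 30 sin 96° = 29.84, north 30 cos 96° = -3.14
Summing: 35.99 km east, -17.57 km north → (35.99, -17.57).

(35.99, -17.57)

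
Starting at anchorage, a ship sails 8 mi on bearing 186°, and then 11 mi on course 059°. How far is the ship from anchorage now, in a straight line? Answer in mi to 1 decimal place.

Leg 1 (186°, 8 mi): east 8 sin 186° = -0.84, north 8 cos 186° = -7.96
Leg 2 (059°, 11 mi): east 11 sin 59° = 9.43, north 11 cos 59° = 5.67
Net: 8.59 east, -2.29 north. Distance = √((8.59)² + (-2.29)²) = 8.893 mi.

8.9 mi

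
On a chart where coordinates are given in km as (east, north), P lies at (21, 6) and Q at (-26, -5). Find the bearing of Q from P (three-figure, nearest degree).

257°

Δeast = -26 − 21 = -47.00; Δnorth = -5 − 6 = -11.00.
Bearing = atan2(Δeast, Δnorth) mod 360° = 256.83° ≈ 257°.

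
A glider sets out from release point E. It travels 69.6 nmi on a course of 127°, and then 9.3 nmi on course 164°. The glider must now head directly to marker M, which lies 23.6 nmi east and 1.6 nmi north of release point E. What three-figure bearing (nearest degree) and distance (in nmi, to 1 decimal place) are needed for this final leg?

Leg 1 (127°, 69.6 nmi): east 69.6 sin 127° = 55.59, north 69.6 cos 127° = -41.89
Leg 2 (164°, 9.3 nmi): east 9.3 sin 164° = 2.56, north 9.3 cos 164° = -8.94
Current position: (58.15, -50.83). Target: (23.6, 1.6). Remaining: Δeast = -34.55, Δnorth = 52.43.
Bearing = atan2(-34.55, 52.43) mod 360° = 326.62°; distance = √((-34.55)² + (52.43)²) = 62.786 nmi.

327°, 62.8 nmi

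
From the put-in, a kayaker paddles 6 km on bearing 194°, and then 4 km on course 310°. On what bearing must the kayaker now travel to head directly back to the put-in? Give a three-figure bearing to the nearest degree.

Leg 1 (194°, 6 km): east 6 sin 194° = -1.45, north 6 cos 194° = -5.82
Leg 2 (310°, 4 km): east 4 sin 310° = -3.06, north 4 cos 310° = 2.57
Net displacement: -4.52 east, -3.25 north. Direction back to start is (4.52, 3.25): bearing = atan2(4.52, 3.25) mod 360° = 54.25° ≈ 054°.

054°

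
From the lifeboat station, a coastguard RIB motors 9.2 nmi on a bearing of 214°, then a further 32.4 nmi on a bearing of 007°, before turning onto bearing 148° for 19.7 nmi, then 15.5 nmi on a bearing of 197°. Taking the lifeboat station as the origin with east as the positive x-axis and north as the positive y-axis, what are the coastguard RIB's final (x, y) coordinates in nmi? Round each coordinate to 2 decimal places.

(4.71, -7.00)

Leg 1 (214°, 9.2 nmi): east 9.2 sin 214° = -5.14, north 9.2 cos 214° = -7.63
Leg 2 (007°, 32.4 nmi): east 32.4 sin 7° = 3.95, north 32.4 cos 7° = 32.16
Leg 3 (148°, 19.7 nmi): east 19.7 sin 148° = 10.44, north 19.7 cos 148° = -16.71
Leg 4 (197°, 15.5 nmi): east 15.5 sin 197° = -4.53, north 15.5 cos 197° = -14.82
Summing: 4.71 nmi east, -7.00 nmi north → (4.71, -7.00).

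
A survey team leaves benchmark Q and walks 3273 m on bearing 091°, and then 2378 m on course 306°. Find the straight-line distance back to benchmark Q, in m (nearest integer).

Leg 1 (091°, 3273 m): east 3273 sin 91° = 3272.50, north 3273 cos 91° = -57.12
Leg 2 (306°, 2378 m): east 2378 sin 306° = -1923.84, north 2378 cos 306° = 1397.75
Net: 1348.66 east, 1340.63 north. Distance = √((1348.66)² + (1340.63)²) = 1901.624 m.

1902 m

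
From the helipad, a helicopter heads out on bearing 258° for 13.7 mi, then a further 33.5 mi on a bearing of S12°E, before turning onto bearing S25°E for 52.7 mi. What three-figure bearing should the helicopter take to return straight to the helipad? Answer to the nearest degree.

349°

Leg 1 (258°, 13.7 mi): east 13.7 sin 258° = -13.40, north 13.7 cos 258° = -2.85
Leg 2 (S12°E, 33.5 mi): east 33.5 sin 168° = 6.97, north 33.5 cos 168° = -32.77
Leg 3 (S25°E, 52.7 mi): east 52.7 sin 155° = 22.27, north 52.7 cos 155° = -47.76
Net displacement: 15.84 east, -83.38 north. Direction back to start is (-15.84, 83.38): bearing = atan2(-15.84, 83.38) mod 360° = 349.25° ≈ 349°.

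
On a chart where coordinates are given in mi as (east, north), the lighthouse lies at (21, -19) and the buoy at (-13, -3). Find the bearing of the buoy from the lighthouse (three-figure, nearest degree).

Δeast = -13 − 21 = -34.00; Δnorth = -3 − -19 = 16.00.
Bearing = atan2(Δeast, Δnorth) mod 360° = 295.20° ≈ 295°.

295°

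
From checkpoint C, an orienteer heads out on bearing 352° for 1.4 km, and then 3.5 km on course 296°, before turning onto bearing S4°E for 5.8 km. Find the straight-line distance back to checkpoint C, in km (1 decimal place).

Leg 1 (352°, 1.4 km): east 1.4 sin 352° = -0.19, north 1.4 cos 352° = 1.39
Leg 2 (296°, 3.5 km): east 3.5 sin 296° = -3.15, north 3.5 cos 296° = 1.53
Leg 3 (S4°E, 5.8 km): east 5.8 sin 176° = 0.40, north 5.8 cos 176° = -5.79
Net: -2.94 east, -2.87 north. Distance = √((-2.94)² + (-2.87)²) = 4.102 km.

4.1 km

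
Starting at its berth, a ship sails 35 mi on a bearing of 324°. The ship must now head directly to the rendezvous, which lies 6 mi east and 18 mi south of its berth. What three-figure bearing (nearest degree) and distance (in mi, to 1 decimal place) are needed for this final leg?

150°, 53.4 mi

Leg 1 (324°, 35 mi): east 35 sin 324° = -20.57, north 35 cos 324° = 28.32
Current position: (-20.57, 28.32). Target: (6, -18). Remaining: Δeast = 26.57, Δnorth = -46.32.
Bearing = atan2(26.57, -46.32) mod 360° = 150.16°; distance = √((26.57)² + (-46.32)²) = 53.397 mi.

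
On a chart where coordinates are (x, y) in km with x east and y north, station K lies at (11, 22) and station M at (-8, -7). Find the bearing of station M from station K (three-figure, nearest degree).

Δeast = -8 − 11 = -19.00; Δnorth = -7 − 22 = -29.00.
Bearing = atan2(Δeast, Δnorth) mod 360° = 213.23° ≈ 213°.

213°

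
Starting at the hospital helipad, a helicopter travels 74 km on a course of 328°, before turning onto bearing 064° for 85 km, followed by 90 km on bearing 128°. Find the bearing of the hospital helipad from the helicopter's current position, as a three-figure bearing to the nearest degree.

248°

Leg 1 (328°, 74 km): east 74 sin 328° = -39.21, north 74 cos 328° = 62.76
Leg 2 (064°, 85 km): east 85 sin 64° = 76.40, north 85 cos 64° = 37.26
Leg 3 (128°, 90 km): east 90 sin 128° = 70.92, north 90 cos 128° = -55.41
Net displacement: 108.10 east, 44.61 north. Direction back to start is (-108.10, -44.61): bearing = atan2(-108.10, -44.61) mod 360° = 247.58° ≈ 248°.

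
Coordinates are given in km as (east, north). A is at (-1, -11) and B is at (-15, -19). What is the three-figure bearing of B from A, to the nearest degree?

Δeast = -15 − -1 = -14.00; Δnorth = -19 − -11 = -8.00.
Bearing = atan2(Δeast, Δnorth) mod 360° = 240.26° ≈ 240°.

240°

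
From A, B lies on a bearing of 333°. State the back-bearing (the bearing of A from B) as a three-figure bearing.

153°

Back-bearing = 333° − 180° = 153°.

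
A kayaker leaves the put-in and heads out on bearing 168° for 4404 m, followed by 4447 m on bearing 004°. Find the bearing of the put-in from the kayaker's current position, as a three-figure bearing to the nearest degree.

Leg 1 (168°, 4404 m): east 4404 sin 168° = 915.64, north 4404 cos 168° = -4307.76
Leg 2 (004°, 4447 m): east 4447 sin 4° = 310.21, north 4447 cos 4° = 4436.17
Net displacement: 1225.85 east, 128.41 north. Direction back to start is (-1225.85, -128.41): bearing = atan2(-1225.85, -128.41) mod 360° = 264.02° ≈ 264°.

264°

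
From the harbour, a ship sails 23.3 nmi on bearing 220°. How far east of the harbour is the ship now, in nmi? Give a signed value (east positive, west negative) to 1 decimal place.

Leg 1 (220°, 23.3 nmi): east 23.3 sin 220° = -14.98, north 23.3 cos 220° = -17.85
Net east component: -14.98 nmi.

-15.0 nmi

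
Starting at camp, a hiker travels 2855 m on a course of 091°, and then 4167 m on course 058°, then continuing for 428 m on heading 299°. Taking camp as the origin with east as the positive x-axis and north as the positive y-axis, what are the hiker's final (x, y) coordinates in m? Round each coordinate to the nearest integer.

Leg 1 (091°, 2855 m): east 2855 sin 91° = 2854.57, north 2855 cos 91° = -49.83
Leg 2 (058°, 4167 m): east 4167 sin 58° = 3533.82, north 4167 cos 58° = 2208.17
Leg 3 (299°, 428 m): east 428 sin 299° = -374.34, north 428 cos 299° = 207.50
Summing: 6014.04 m east, 2365.85 m north → (6014, 2366).

(6014, 2366)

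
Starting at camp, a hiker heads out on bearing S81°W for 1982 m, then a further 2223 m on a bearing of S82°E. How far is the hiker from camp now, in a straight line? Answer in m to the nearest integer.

Leg 1 (S81°W, 1982 m): east 1982 sin 261° = -1957.60, north 1982 cos 261° = -310.05
Leg 2 (S82°E, 2223 m): east 2223 sin 98° = 2201.37, north 2223 cos 98° = -309.38
Net: 243.77 east, -619.43 north. Distance = √((243.77)² + (-619.43)²) = 665.674 m.

666 m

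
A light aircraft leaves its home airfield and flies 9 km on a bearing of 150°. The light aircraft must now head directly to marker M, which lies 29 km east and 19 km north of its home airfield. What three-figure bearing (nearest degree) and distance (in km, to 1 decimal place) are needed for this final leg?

Leg 1 (150°, 9 km): east 9 sin 150° = 4.50, north 9 cos 150° = -7.79
Current position: (4.50, -7.79). Target: (29, 19). Remaining: Δeast = 24.50, Δnorth = 26.79.
Bearing = atan2(24.50, 26.79) mod 360° = 42.44°; distance = √((24.50)² + (26.79)²) = 36.307 km.

042°, 36.3 km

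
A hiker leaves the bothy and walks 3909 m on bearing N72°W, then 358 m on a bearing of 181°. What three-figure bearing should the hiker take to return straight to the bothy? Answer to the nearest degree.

103°

Leg 1 (N72°W, 3909 m): east 3909 sin 288° = -3717.68, north 3909 cos 288° = 1207.95
Leg 2 (181°, 358 m): east 358 sin 181° = -6.25, north 358 cos 181° = -357.95
Net displacement: -3723.93 east, 850.00 north. Direction back to start is (3723.93, -850.00): bearing = atan2(3723.93, -850.00) mod 360° = 102.86° ≈ 103°.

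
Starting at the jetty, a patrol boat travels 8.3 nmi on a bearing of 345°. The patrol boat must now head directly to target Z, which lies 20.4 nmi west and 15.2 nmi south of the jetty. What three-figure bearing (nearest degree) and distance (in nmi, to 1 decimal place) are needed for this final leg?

218°, 29.5 nmi

Leg 1 (345°, 8.3 nmi): east 8.3 sin 345° = -2.15, north 8.3 cos 345° = 8.02
Current position: (-2.15, 8.02). Target: (-20.4, -15.2). Remaining: Δeast = -18.25, Δnorth = -23.22.
Bearing = atan2(-18.25, -23.22) mod 360° = 218.17°; distance = √((-18.25)² + (-23.22)²) = 29.532 nmi.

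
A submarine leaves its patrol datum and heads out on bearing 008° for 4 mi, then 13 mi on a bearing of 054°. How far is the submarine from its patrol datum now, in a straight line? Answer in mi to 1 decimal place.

Leg 1 (008°, 4 mi): east 4 sin 8° = 0.56, north 4 cos 8° = 3.96
Leg 2 (054°, 13 mi): east 13 sin 54° = 10.52, north 13 cos 54° = 7.64
Net: 11.07 east, 11.60 north. Distance = √((11.07)² + (11.60)²) = 16.039 mi.

16.0 mi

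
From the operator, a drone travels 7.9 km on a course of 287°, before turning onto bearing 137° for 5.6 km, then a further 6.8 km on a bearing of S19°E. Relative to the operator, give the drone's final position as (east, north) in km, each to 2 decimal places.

Leg 1 (287°, 7.9 km): east 7.9 sin 287° = -7.55, north 7.9 cos 287° = 2.31
Leg 2 (137°, 5.6 km): east 5.6 sin 137° = 3.82, north 5.6 cos 137° = -4.10
Leg 3 (S19°E, 6.8 km): east 6.8 sin 161° = 2.21, north 6.8 cos 161° = -6.43
Summing: -1.52 km east, -8.22 km north → (-1.52, -8.22).

(-1.52, -8.22)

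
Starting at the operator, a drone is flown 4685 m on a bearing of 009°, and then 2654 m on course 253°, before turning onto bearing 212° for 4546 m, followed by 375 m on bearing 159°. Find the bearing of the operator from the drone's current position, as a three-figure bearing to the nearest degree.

Leg 1 (009°, 4685 m): east 4685 sin 9° = 732.90, north 4685 cos 9° = 4627.32
Leg 2 (253°, 2654 m): east 2654 sin 253° = -2538.03, north 2654 cos 253° = -775.95
Leg 3 (212°, 4546 m): east 4546 sin 212° = -2409.01, north 4546 cos 212° = -3855.23
Leg 4 (159°, 375 m): east 375 sin 159° = 134.39, north 375 cos 159° = -350.09
Net displacement: -4079.76 east, -353.95 north. Direction back to start is (4079.76, 353.95): bearing = atan2(4079.76, 353.95) mod 360° = 85.04° ≈ 085°.

085°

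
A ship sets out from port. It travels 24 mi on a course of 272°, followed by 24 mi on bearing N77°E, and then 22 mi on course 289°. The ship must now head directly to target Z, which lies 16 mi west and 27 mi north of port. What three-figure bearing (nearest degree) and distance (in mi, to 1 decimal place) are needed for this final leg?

Leg 1 (272°, 24 mi): east 24 sin 272° = -23.99, north 24 cos 272° = 0.84
Leg 2 (N77°E, 24 mi): east 24 sin 77° = 23.38, north 24 cos 77° = 5.40
Leg 3 (289°, 22 mi): east 22 sin 289° = -20.80, north 22 cos 289° = 7.16
Current position: (-21.40, 13.40). Target: (-16, 27). Remaining: Δeast = 5.40, Δnorth = 13.60.
Bearing = atan2(5.40, 13.60) mod 360° = 21.66°; distance = √((5.40)² + (13.60)²) = 14.635 mi.

022°, 14.6 mi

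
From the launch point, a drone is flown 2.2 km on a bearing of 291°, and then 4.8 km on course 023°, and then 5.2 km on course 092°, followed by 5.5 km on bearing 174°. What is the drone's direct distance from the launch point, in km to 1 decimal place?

Leg 1 (291°, 2.2 km): east 2.2 sin 291° = -2.05, north 2.2 cos 291° = 0.79
Leg 2 (023°, 4.8 km): east 4.8 sin 23° = 1.88, north 4.8 cos 23° = 4.42
Leg 3 (092°, 5.2 km): east 5.2 sin 92° = 5.20, north 5.2 cos 92° = -0.18
Leg 4 (174°, 5.5 km): east 5.5 sin 174° = 0.57, north 5.5 cos 174° = -5.47
Net: 5.59 east, -0.44 north. Distance = √((5.59)² + (-0.44)²) = 5.611 km.

5.6 km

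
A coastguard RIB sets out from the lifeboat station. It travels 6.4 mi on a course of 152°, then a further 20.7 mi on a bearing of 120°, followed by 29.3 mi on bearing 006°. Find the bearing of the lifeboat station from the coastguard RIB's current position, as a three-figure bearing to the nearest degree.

Leg 1 (152°, 6.4 mi): east 6.4 sin 152° = 3.00, north 6.4 cos 152° = -5.65
Leg 2 (120°, 20.7 mi): east 20.7 sin 120° = 17.93, north 20.7 cos 120° = -10.35
Leg 3 (006°, 29.3 mi): east 29.3 sin 6° = 3.06, north 29.3 cos 6° = 29.14
Net displacement: 23.99 east, 13.14 north. Direction back to start is (-23.99, -13.14): bearing = atan2(-23.99, -13.14) mod 360° = 241.30° ≈ 241°.

241°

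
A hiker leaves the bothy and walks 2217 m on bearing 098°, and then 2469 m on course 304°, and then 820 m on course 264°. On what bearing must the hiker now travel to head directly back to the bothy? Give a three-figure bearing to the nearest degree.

Leg 1 (098°, 2217 m): east 2217 sin 98° = 2195.42, north 2217 cos 98° = -308.55
Leg 2 (304°, 2469 m): east 2469 sin 304° = -2046.89, north 2469 cos 304° = 1380.65
Leg 3 (264°, 820 m): east 820 sin 264° = -815.51, north 820 cos 264° = -85.71
Net displacement: -666.98 east, 986.39 north. Direction back to start is (666.98, -986.39): bearing = atan2(666.98, -986.39) mod 360° = 145.93° ≈ 146°.

146°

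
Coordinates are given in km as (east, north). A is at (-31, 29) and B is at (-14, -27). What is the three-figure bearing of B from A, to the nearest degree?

Δeast = -14 − -31 = 17.00; Δnorth = -27 − 29 = -56.00.
Bearing = atan2(Δeast, Δnorth) mod 360° = 163.11° ≈ 163°.

163°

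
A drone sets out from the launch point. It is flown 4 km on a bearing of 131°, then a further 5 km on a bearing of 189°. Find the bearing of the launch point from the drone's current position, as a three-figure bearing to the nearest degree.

344°

Leg 1 (131°, 4 km): east 4 sin 131° = 3.02, north 4 cos 131° = -2.62
Leg 2 (189°, 5 km): east 5 sin 189° = -0.78, north 5 cos 189° = -4.94
Net displacement: 2.24 east, -7.56 north. Direction back to start is (-2.24, 7.56): bearing = atan2(-2.24, 7.56) mod 360° = 343.52° ≈ 344°.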